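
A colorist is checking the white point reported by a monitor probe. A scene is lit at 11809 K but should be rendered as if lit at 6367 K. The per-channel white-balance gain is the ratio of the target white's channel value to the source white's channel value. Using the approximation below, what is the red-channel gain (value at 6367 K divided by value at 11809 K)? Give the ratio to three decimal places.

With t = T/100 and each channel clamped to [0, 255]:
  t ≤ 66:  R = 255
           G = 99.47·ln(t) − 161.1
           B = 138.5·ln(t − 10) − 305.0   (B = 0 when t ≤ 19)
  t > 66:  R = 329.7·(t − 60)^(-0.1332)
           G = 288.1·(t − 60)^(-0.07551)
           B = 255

At 11809 K (t = 118.09):
  R = 329.7·(118.09 − 60)^(-0.1332) = 329.7·58.09^(-0.1332) = 329.7·0.58213 = 191.929.
At 6367 K (t = 63.67):
  R = 255 by definition for t ≤ 66.
Gain = 255.000 / 191.929 = 1.3286 → 1.329.

1.329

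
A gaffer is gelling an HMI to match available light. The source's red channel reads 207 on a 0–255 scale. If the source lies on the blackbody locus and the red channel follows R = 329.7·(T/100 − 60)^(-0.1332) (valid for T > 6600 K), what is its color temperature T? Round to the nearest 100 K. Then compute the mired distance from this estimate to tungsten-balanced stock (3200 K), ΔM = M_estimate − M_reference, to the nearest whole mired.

(t − 60)^(-0.1332) = 207/329.7 = 0.62784.
t − 60 = 0.62784^(1/-0.1332) = 0.62784^(-7.508) = 32.933, so t = 92.933.
T = 100·t = 9293 K → 9300 K to the nearest 100 K.
M_estimate = 10⁶/9300 = 107.53; M_reference = 10⁶/3200 = 312.50.
ΔM = 107.53 − 312.50 = -204.97 → -205 mireds.

-205 mireds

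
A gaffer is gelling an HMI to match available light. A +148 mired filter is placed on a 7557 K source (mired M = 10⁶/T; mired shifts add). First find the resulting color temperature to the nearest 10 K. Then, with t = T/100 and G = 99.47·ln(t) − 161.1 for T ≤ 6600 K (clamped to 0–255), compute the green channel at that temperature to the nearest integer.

195

M_in = 10⁶/7557 = 132.33; M_out = 132.33 + (+148) = 280.33.
T_out = 10⁶/280.33 = 3567.3 K → 3570 K; t = 35.7.
G = 99.47·ln 35.7 − 161.1 = 99.47·3.5752 − 161.1 = 194.520.
Rounded: 195.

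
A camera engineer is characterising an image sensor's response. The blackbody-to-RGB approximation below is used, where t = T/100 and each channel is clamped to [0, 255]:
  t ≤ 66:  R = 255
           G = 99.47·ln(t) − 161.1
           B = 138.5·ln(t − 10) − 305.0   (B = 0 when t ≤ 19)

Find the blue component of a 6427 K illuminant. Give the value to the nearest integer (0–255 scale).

t = 6427/100 = 64.27; the t ≤ 66 branch applies.
B = 138.5·ln(64.27 − 10) − 305.0 = 138.5·ln 54.27 − 305.0 = 138.5·3.9940 − 305.0 = 248.165.
Rounded: 248.

248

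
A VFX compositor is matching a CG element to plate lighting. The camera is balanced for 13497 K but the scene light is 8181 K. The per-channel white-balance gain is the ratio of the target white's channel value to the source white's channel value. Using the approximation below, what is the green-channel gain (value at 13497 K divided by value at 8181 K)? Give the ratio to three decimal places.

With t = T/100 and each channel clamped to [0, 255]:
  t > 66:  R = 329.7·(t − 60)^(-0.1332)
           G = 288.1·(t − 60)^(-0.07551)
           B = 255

At 8181 K (t = 81.81):
  G = 288.1·(81.81 − 60)^(-0.07551) = 288.1·21.81^(-0.07551) = 288.1·0.79235 = 228.277.
At 13497 K (t = 134.97):
  G = 288.1·(134.97 − 60)^(-0.07551) = 288.1·74.97^(-0.07551) = 288.1·0.72182 = 207.956.
Gain = 207.956 / 228.277 = 0.9110 → 0.911.

0.911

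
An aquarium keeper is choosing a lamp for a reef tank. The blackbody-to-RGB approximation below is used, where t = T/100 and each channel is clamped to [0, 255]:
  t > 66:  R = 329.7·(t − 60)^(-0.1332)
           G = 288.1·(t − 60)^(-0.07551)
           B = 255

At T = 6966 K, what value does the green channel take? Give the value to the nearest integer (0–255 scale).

243

t = 6966/100 = 69.66; the t > 66 branch applies.
G = 288.1·(69.66 − 60)^(-0.07551) = 288.1·9.66^(-0.07551) = 288.1·0.84261 = 242.755.
Rounded: 243.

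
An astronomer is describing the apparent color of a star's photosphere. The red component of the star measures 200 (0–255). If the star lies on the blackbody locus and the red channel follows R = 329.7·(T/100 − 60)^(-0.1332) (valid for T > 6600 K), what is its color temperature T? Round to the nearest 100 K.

(t − 60)^(-0.1332) = 200/329.7 = 0.60661.
t − 60 = 0.60661^(1/-0.1332) = 0.60661^(-7.508) = 42.638, so t = 102.638.
T = 100·t = 10264 K → 10300 K to the nearest 100 K.

10300 K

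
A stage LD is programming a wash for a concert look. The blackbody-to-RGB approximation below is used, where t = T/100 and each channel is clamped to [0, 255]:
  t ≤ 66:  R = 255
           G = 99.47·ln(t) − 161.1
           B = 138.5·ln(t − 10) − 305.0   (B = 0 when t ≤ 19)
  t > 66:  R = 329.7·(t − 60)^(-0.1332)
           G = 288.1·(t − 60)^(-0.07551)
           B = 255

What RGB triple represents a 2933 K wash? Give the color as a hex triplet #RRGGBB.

t = 2933/100 = 29.33; the t ≤ 66 branch applies.
R = 255 by definition for t ≤ 66.
G = 99.47·ln 29.33 − 161.1 = 99.47·3.3786 − 161.1 = 174.970.
B = 138.5·ln(29.33 − 10) − 305.0 = 138.5·ln 19.33 − 305.0 = 138.5·2.9617 − 305.0 = 105.190.
Rounded: (255, 175, 105).
In hex: #FFAF69.

#FFAF69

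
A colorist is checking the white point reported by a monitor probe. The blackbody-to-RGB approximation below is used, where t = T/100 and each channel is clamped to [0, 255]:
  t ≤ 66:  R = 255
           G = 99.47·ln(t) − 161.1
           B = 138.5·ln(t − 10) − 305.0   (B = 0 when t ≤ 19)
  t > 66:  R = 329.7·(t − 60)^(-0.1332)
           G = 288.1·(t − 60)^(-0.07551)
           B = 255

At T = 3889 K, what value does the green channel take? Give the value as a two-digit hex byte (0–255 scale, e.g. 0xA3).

t = 3889/100 = 38.89; the t ≤ 66 branch applies.
G = 99.47·ln 38.89 − 161.1 = 99.47·3.6607 − 161.1 = 203.034.
Rounded: 203; in hex, 0xCB.

0xCB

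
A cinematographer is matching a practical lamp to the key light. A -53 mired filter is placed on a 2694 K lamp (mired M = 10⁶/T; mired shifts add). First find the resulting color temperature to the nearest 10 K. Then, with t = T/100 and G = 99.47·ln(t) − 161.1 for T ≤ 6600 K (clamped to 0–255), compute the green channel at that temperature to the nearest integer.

182

M_in = 10⁶/2694 = 371.20; M_out = 371.20 + (-53) = 318.20.
T_out = 10⁶/318.20 = 3142.7 K → 3140 K; t = 31.4.
G = 99.47·ln 31.4 − 161.1 = 99.47·3.4468 − 161.1 = 181.754.
Rounded: 182.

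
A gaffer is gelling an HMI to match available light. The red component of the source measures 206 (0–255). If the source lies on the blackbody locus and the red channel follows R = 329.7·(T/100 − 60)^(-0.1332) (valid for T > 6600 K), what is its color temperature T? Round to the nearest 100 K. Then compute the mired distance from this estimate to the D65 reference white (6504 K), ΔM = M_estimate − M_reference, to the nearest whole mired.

-47 mireds

(t − 60)^(-0.1332) = 206/329.7 = 0.62481.
t − 60 = 0.62481^(1/-0.1332) = 0.62481^(-7.508) = 34.152, so t = 94.152.
T = 100·t = 9415 K → 9400 K to the nearest 100 K.
M_estimate = 10⁶/9400 = 106.38; M_reference = 10⁶/6504 = 153.75.
ΔM = 106.38 − 153.75 = -47.37 → -47 mireds.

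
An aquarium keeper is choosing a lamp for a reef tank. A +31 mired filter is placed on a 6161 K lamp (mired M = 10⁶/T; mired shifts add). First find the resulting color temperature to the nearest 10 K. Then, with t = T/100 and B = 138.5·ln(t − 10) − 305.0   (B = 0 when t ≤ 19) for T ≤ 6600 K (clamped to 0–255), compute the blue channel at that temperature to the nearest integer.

M_in = 10⁶/6161 = 162.31; M_out = 162.31 + (+31) = 193.31.
T_out = 10⁶/193.31 = 5173.0 K → 5170 K; t = 51.7.
B = 138.5·ln(51.7 − 10) − 305.0 = 138.5·ln 41.7 − 305.0 = 138.5·3.7305 − 305.0 = 211.674.
Rounded: 212.

212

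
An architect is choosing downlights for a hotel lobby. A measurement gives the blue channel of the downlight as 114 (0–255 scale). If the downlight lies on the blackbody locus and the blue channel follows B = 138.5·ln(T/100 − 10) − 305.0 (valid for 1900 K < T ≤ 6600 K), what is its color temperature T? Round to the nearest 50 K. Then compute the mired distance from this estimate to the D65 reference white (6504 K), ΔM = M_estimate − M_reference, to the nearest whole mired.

+174 mireds

ln(t − 10) = (114 + 305.0) / 138.5 = 3.0253.
t − 10 = e^3.0253 = 20.600, so t = 30.600.
T = 100·t = 3060 K → 3050 K to the nearest 50 K.
M_estimate = 10⁶/3050 = 327.87; M_reference = 10⁶/6504 = 153.75.
ΔM = 327.87 − 153.75 = 174.12 → +174 mireds.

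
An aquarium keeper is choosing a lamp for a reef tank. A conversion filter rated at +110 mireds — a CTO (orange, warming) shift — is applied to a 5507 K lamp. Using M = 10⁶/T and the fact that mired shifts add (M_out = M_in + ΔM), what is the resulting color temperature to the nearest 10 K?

M_in = 10⁶/5507 = 181.59 mireds.
M_out = 181.59 + (+110) = 291.59 mireds.
T_out = 10⁶/291.59 = 3429.5 K → 3430 K.

3430 K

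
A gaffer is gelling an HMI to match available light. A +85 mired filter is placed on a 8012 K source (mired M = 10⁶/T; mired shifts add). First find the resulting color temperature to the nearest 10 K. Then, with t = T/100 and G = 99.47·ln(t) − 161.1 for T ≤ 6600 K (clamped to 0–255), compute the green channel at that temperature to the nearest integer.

M_in = 10⁶/8012 = 124.81; M_out = 124.81 + (+85) = 209.81.
T_out = 10⁶/209.81 = 4766.2 K → 4770 K; t = 47.7.
G = 99.47·ln 47.7 − 161.1 = 99.47·3.8649 − 161.1 = 223.345.
Rounded: 223.

223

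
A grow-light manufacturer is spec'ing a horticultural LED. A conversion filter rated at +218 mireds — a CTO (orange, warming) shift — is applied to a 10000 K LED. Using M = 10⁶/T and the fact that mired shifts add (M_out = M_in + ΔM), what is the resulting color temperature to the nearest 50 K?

M_in = 10⁶/10000 = 100.00 mireds.
M_out = 100.00 + (+218) = 318.00 mireds.
T_out = 10⁶/318.00 = 3144.7 K → 3150 K.

3150 K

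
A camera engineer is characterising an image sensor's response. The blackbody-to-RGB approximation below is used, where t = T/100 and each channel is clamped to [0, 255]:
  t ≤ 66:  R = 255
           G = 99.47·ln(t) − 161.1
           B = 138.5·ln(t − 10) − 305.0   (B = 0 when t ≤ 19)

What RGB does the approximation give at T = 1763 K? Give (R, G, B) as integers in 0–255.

t = 1763/100 = 17.63; the t ≤ 66 branch applies.
R = 255 by definition for t ≤ 66.
G = 99.47·ln 17.63 − 161.1 = 99.47·2.8696 − 161.1 = 124.339.
t = 17.63 ≤ 19, so B = 0.
Rounded: (255, 124, 0).

(255, 124, 0)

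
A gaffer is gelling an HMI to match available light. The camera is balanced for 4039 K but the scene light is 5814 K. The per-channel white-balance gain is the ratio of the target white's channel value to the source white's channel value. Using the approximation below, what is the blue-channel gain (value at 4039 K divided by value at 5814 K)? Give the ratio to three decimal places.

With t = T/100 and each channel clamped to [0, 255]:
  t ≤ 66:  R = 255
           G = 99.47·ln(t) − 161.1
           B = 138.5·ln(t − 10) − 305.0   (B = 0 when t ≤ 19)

0.725

At 5814 K (t = 58.14):
  B = 138.5·ln(58.14 − 10) − 305.0 = 138.5·ln 48.14 − 305.0 = 138.5·3.8741 − 305.0 = 231.565.
At 4039 K (t = 40.39):
  B = 138.5·ln(40.39 − 10) − 305.0 = 138.5·ln 30.39 − 305.0 = 138.5·3.4141 − 305.0 = 167.855.
Gain = 167.855 / 231.565 = 0.7249 → 0.725.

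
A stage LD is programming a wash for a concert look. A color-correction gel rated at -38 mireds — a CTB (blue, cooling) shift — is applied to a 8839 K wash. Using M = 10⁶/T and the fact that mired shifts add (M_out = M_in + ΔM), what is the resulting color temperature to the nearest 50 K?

M_in = 10⁶/8839 = 113.13 mireds.
M_out = 113.13 + (-38) = 75.13 mireds.
T_out = 10⁶/75.13 = 13309.4 K → 13300 K.

13300 K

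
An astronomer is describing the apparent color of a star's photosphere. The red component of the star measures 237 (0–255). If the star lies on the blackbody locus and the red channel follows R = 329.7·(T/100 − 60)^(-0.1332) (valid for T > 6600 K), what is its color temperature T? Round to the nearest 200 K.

(t − 60)^(-0.1332) = 237/329.7 = 0.71884.
t − 60 = 0.71884^(1/-0.1332) = 0.71884^(-7.508) = 11.922, so t = 71.922.
T = 100·t = 7192 K → 7200 K to the nearest 200 K.

7200 K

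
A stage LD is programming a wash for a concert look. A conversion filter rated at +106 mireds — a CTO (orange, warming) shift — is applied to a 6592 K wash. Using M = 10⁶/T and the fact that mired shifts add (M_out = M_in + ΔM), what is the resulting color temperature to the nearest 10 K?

3880 K

M_in = 10⁶/6592 = 151.70 mireds.
M_out = 151.70 + (+106) = 257.70 mireds.
T_out = 10⁶/257.70 = 3880.5 K → 3880 K.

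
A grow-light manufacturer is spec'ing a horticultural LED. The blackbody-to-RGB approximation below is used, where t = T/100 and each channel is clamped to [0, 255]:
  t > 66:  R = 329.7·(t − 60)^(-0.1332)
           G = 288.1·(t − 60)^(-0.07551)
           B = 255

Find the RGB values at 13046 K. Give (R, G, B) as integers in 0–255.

(187, 209, 255)

t = 13046/100 = 130.46; the t > 66 branch applies.
R = 329.7·(130.46 − 60)^(-0.1332) = 329.7·70.46^(-0.1332) = 329.7·0.56735 = 187.057.
G = 288.1·(130.46 − 60)^(-0.07551) = 288.1·70.46^(-0.07551) = 288.1·0.72521 = 208.932.
B = 255 by definition for t > 66.
Rounded: (187, 209, 255).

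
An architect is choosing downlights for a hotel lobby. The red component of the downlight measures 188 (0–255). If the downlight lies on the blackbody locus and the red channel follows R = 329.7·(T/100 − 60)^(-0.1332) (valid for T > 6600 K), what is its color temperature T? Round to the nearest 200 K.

12800 K

(t − 60)^(-0.1332) = 188/329.7 = 0.57022.
t − 60 = 0.57022^(1/-0.1332) = 0.57022^(-7.508) = 67.848, so t = 127.848.
T = 100·t = 12785 K → 12800 K to the nearest 200 K.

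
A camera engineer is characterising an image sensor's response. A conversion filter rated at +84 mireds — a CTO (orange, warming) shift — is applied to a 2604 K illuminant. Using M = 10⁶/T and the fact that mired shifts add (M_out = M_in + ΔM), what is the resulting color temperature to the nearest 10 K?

M_in = 10⁶/2604 = 384.02 mireds.
M_out = 384.02 + (+84) = 468.02 mireds.
T_out = 10⁶/468.02 = 2136.6 K → 2140 K.

2140 K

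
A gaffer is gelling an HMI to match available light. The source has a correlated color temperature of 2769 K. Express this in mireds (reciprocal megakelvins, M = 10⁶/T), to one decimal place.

M = 10⁶ / 2769 = 361.141 → 361.1 mireds.

361.1 mireds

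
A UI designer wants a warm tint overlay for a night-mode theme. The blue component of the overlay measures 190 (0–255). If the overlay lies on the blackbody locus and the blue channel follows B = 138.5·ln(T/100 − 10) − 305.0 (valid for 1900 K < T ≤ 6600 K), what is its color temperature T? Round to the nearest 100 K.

ln(t − 10) = (190 + 305.0) / 138.5 = 3.5740.
t − 10 = e^3.5740 = 35.659, so t = 45.659.
T = 100·t = 4566 K → 4600 K to the nearest 100 K.

4600 K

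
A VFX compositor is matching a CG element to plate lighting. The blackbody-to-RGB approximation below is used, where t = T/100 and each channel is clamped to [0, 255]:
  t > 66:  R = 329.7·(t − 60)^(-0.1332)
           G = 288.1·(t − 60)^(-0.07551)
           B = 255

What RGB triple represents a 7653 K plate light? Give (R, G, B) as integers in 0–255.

(227, 233, 255)

t = 7653/100 = 76.53; the t > 66 branch applies.
R = 329.7·(76.53 − 60)^(-0.1332) = 329.7·16.53^(-0.1332) = 329.7·0.68822 = 226.905.
G = 288.1·(76.53 − 60)^(-0.07551) = 288.1·16.53^(-0.07551) = 288.1·0.80911 = 233.105.
B = 255 by definition for t > 66.
Rounded: (227, 233, 255).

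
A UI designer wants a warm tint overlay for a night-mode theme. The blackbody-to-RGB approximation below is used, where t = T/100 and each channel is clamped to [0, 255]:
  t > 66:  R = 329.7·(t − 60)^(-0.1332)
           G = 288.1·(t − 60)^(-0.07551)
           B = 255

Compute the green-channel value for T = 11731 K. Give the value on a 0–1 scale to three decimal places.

t = 11731/100 = 117.31; the t > 66 branch applies.
G = 288.1·(117.31 − 60)^(-0.07551) = 288.1·57.31^(-0.07551) = 288.1·0.73661 = 212.217.
On a 0–1 scale: 212.217/255 = 0.8322 → 0.832.

0.832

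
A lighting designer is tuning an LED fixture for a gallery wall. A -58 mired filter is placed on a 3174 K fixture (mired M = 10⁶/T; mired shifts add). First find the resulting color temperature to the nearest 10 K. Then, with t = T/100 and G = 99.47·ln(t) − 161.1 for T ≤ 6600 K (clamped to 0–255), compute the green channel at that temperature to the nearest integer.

203

M_in = 10⁶/3174 = 315.06; M_out = 315.06 + (-58) = 257.06.
T_out = 10⁶/257.06 = 3890.1 K → 3890 K; t = 38.9.
G = 99.47·ln 38.9 − 161.1 = 99.47·3.6610 − 161.1 = 203.059.
Rounded: 203.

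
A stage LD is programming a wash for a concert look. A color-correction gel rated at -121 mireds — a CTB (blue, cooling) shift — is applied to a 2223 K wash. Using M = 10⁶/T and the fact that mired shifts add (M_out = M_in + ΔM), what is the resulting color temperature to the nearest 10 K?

3040 K

M_in = 10⁶/2223 = 449.84 mireds.
M_out = 449.84 + (-121) = 328.84 mireds.
T_out = 10⁶/328.84 = 3041.0 K → 3040 K.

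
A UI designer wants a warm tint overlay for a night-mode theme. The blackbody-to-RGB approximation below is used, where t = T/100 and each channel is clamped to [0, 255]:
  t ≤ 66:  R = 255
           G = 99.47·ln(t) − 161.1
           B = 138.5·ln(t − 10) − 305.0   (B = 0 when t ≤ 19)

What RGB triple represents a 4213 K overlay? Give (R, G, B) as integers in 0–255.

t = 4213/100 = 42.13; the t ≤ 66 branch applies.
R = 255 by definition for t ≤ 66.
G = 99.47·ln 42.13 − 161.1 = 99.47·3.7408 − 161.1 = 210.993.
B = 138.5·ln(42.13 − 10) − 305.0 = 138.5·ln 32.13 − 305.0 = 138.5·3.4698 − 305.0 = 175.566.
Rounded: (255, 211, 176).

(255, 211, 176)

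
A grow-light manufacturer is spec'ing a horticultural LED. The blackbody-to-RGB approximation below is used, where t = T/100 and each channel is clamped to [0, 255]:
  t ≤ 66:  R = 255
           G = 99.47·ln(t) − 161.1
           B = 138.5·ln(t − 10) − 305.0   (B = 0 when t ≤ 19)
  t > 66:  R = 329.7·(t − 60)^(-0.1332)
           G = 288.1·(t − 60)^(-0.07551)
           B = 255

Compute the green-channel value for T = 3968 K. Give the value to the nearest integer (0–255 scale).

t = 3968/100 = 39.68; the t ≤ 66 branch applies.
G = 99.47·ln 39.68 − 161.1 = 99.47·3.6808 − 161.1 = 205.034.
Rounded: 205.

205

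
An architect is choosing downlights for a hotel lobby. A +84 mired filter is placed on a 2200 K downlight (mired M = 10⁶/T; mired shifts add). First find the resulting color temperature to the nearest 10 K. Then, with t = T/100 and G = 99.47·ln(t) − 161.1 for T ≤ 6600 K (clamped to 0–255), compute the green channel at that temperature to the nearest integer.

M_in = 10⁶/2200 = 454.55; M_out = 454.55 + (+84) = 538.55.
T_out = 10⁶/538.55 = 1856.9 K → 1860 K; t = 18.6.
G = 99.47·ln 18.6 − 161.1 = 99.47·2.9232 − 161.1 = 129.667.
Rounded: 130.

130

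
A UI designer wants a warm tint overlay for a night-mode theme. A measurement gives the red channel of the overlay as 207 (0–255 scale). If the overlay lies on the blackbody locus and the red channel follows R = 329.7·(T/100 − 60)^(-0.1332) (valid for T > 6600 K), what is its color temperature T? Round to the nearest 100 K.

(t − 60)^(-0.1332) = 207/329.7 = 0.62784.
t − 60 = 0.62784^(1/-0.1332) = 0.62784^(-7.508) = 32.933, so t = 92.933.
T = 100·t = 9293 K → 9300 K to the nearest 100 K.

9300 K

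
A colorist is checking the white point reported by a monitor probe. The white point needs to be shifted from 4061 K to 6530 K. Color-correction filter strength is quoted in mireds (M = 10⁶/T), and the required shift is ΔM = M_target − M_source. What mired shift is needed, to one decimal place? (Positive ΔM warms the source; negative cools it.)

M_source = 10⁶/4061 = 246.245; M_target = 10⁶/6530 = 153.139.
ΔM = 153.139 − 246.245 = -93.105 → -93.1 mireds, a cooling shift.

-93.1 mireds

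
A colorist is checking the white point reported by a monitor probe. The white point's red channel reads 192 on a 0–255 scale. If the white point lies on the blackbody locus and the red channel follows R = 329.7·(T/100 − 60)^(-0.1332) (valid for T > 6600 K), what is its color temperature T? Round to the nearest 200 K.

11800 K

(t − 60)^(-0.1332) = 192/329.7 = 0.58235.
t − 60 = 0.58235^(1/-0.1332) = 0.58235^(-7.508) = 57.929, so t = 117.929.
T = 100·t = 11793 K → 11800 K to the nearest 200 K.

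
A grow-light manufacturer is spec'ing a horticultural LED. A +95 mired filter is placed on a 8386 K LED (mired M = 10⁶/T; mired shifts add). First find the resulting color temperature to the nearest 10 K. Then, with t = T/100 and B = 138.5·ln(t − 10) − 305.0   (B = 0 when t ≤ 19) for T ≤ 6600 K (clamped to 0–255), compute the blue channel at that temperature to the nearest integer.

M_in = 10⁶/8386 = 119.25; M_out = 119.25 + (+95) = 214.25.
T_out = 10⁶/214.25 = 4667.5 K → 4670 K; t = 46.7.
B = 138.5·ln(46.7 − 10) − 305.0 = 138.5·ln 36.7 − 305.0 = 138.5·3.6028 − 305.0 = 193.985.
Rounded: 194.

194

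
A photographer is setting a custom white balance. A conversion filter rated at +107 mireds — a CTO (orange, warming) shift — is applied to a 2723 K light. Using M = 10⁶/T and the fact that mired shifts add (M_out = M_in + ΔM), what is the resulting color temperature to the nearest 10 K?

2110 K

M_in = 10⁶/2723 = 367.24 mireds.
M_out = 367.24 + (+107) = 474.24 mireds.
T_out = 10⁶/474.24 = 2108.6 K → 2110 K.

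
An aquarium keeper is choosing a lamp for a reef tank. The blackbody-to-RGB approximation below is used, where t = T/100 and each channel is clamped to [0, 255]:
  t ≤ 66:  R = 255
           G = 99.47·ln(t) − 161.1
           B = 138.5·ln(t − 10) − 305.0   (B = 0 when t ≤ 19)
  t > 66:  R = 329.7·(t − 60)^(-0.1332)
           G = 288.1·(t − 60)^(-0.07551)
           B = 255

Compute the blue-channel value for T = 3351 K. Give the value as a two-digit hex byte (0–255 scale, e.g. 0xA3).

t = 3351/100 = 33.51; the t ≤ 66 branch applies.
B = 138.5·ln(33.51 − 10) − 305.0 = 138.5·ln 23.51 − 305.0 = 138.5·3.1574 − 305.0 = 132.303.
Rounded: 132; in hex, 0x84.

0x84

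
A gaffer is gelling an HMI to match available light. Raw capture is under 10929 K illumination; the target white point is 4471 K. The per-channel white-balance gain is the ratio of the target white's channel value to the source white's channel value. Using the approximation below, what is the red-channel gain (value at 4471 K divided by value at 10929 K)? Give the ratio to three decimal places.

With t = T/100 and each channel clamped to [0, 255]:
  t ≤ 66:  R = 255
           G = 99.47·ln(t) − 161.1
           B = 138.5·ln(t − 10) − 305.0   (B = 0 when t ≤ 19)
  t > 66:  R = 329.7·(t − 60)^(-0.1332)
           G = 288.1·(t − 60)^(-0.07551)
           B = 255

At 10929 K (t = 109.29):
  R = 329.7·(109.29 − 60)^(-0.1332) = 329.7·49.29^(-0.1332) = 329.7·0.59501 = 196.175.
At 4471 K (t = 44.71):
  R = 255 by definition for t ≤ 66.
Gain = 255.000 / 196.175 = 1.2999 → 1.300.

1.300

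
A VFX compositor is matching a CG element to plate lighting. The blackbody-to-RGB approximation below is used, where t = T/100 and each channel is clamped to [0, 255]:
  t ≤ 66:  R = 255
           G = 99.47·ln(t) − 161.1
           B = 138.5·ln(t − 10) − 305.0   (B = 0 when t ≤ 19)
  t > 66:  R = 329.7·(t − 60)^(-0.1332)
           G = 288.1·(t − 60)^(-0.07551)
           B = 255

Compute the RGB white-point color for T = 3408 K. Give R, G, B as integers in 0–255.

t = 3408/100 = 34.08; the t ≤ 66 branch applies.
R = 255 by definition for t ≤ 66.
G = 99.47·ln 34.08 − 161.1 = 99.47·3.5287 − 161.1 = 189.901.
B = 138.5·ln(34.08 − 10) − 305.0 = 138.5·ln 24.08 − 305.0 = 138.5·3.1814 − 305.0 = 135.621.
Rounded: (255, 190, 136).

R=255, G=190, B=136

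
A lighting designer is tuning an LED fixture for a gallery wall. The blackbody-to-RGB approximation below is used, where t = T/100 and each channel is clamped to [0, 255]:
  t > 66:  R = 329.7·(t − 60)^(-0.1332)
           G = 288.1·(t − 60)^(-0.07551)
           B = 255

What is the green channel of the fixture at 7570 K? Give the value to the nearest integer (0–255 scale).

t = 7570/100 = 75.7; the t > 66 branch applies.
G = 288.1·(75.7 − 60)^(-0.07551) = 288.1·15.7^(-0.07551) = 288.1·0.81226 = 234.013.
Rounded: 234.

234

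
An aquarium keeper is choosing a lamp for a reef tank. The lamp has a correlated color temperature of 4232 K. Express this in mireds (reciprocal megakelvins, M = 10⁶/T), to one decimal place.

236.3 mireds

M = 10⁶ / 4232 = 236.295 → 236.3 mireds.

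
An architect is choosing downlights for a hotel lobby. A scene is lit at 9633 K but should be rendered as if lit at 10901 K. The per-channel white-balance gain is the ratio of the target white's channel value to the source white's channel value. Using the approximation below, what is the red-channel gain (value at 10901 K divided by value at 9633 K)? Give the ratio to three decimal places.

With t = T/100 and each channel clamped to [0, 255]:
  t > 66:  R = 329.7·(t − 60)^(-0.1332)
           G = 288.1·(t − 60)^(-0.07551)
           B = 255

0.961

At 9633 K (t = 96.33):
  R = 329.7·(96.33 − 60)^(-0.1332) = 329.7·36.33^(-0.1332) = 329.7·0.61969 = 204.311.
At 10901 K (t = 109.01):
  R = 329.7·(109.01 − 60)^(-0.1332) = 329.7·49.01^(-0.1332) = 329.7·0.59546 = 196.324.
Gain = 196.324 / 204.311 = 0.9609 → 0.961.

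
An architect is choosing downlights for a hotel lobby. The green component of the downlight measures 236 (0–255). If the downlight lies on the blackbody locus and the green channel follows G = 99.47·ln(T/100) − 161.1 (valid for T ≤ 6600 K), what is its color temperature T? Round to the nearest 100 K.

ln t = (236 + 161.1) / 99.47 = 3.9922.
t = e^3.9922 = 54.172.
T = 100·t = 5417 K → 5400 K to the nearest 100 K.

5400 K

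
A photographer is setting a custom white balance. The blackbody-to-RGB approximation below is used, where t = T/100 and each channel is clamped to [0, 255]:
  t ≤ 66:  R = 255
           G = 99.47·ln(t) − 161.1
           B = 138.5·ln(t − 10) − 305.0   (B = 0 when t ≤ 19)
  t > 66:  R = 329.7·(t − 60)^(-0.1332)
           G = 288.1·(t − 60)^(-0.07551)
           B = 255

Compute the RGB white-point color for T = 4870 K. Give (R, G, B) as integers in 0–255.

t = 4870/100 = 48.7; the t ≤ 66 branch applies.
R = 255 by definition for t ≤ 66.
G = 99.47·ln 48.7 − 161.1 = 99.47·3.8857 − 161.1 = 225.408.
B = 138.5·ln(48.7 − 10) − 305.0 = 138.5·ln 38.7 − 305.0 = 138.5·3.6558 − 305.0 = 201.334.
Rounded: (255, 225, 201).

(255, 225, 201)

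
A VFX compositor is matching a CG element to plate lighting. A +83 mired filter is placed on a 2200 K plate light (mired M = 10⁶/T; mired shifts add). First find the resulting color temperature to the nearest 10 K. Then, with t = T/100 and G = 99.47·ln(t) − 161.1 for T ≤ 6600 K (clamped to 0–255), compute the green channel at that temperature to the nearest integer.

130

M_in = 10⁶/2200 = 454.55; M_out = 454.55 + (+83) = 537.55.
T_out = 10⁶/537.55 = 1860.3 K → 1860 K; t = 18.6.
G = 99.47·ln 18.6 − 161.1 = 99.47·2.9232 − 161.1 = 129.667.
Rounded: 130.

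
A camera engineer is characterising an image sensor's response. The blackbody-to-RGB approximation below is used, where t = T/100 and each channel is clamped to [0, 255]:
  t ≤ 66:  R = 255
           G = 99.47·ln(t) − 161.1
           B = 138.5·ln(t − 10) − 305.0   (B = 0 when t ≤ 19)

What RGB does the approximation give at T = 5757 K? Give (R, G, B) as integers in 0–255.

(255, 242, 230)

t = 5757/100 = 57.57; the t ≤ 66 branch applies.
R = 255 by definition for t ≤ 66.
G = 99.47·ln 57.57 − 161.1 = 99.47·4.0530 − 161.1 = 242.052.
B = 138.5·ln(57.57 − 10) − 305.0 = 138.5·ln 47.57 − 305.0 = 138.5·3.8622 − 305.0 = 229.915.
Rounded: (255, 242, 230).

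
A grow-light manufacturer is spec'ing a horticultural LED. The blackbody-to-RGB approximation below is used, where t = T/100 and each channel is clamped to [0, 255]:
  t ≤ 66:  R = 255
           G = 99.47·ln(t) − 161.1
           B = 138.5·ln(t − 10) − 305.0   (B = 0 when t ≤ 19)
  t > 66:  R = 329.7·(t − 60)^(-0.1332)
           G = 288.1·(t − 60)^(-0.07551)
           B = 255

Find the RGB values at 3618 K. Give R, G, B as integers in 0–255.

R=255, G=196, B=147

t = 3618/100 = 36.18; the t ≤ 66 branch applies.
R = 255 by definition for t ≤ 66.
G = 99.47·ln 36.18 − 161.1 = 99.47·3.5885 − 161.1 = 195.849.
B = 138.5·ln(36.18 − 10) − 305.0 = 138.5·ln 26.18 − 305.0 = 138.5·3.2650 − 305.0 = 147.202.
Rounded: (255, 196, 147).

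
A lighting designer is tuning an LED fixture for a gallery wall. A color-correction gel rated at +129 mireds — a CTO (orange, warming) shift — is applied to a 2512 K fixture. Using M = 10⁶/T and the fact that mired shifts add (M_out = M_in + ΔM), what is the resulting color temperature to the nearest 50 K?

M_in = 10⁶/2512 = 398.09 mireds.
M_out = 398.09 + (+129) = 527.09 mireds.
T_out = 10⁶/527.09 = 1897.2 K → 1900 K.

1900 K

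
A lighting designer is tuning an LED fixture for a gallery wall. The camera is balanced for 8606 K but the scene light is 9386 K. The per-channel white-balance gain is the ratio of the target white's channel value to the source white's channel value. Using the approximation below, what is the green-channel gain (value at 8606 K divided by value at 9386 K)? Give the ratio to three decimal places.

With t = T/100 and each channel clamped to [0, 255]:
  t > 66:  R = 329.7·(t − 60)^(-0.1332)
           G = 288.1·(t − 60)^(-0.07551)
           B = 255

At 9386 K (t = 93.86):
  G = 288.1·(93.86 − 60)^(-0.07551) = 288.1·33.86^(-0.07551) = 288.1·0.76647 = 220.819.
At 8606 K (t = 86.06):
  G = 288.1·(86.06 − 60)^(-0.07551) = 288.1·26.06^(-0.07551) = 288.1·0.78177 = 225.228.
Gain = 225.228 / 220.819 = 1.0200 → 1.020.

1.020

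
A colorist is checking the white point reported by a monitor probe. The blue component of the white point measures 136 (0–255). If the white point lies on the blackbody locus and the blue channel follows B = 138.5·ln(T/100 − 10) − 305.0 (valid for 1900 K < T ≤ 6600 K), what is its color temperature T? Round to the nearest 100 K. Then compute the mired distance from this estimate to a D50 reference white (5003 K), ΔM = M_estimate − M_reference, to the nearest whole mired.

ln(t − 10) = (136 + 305.0) / 138.5 = 3.1841.
t − 10 = e^3.1841 = 24.146, so t = 34.146.
T = 100·t = 3415 K → 3400 K to the nearest 100 K.
M_estimate = 10⁶/3400 = 294.12; M_reference = 10⁶/5003 = 199.88.
ΔM = 294.12 − 199.88 = 94.24 → +94 mireds.

+94 mireds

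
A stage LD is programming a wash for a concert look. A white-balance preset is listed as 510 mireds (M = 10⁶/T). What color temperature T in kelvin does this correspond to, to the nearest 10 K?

1960 K

T = 10⁶ / 510 = 1960.78 K → 1960 K.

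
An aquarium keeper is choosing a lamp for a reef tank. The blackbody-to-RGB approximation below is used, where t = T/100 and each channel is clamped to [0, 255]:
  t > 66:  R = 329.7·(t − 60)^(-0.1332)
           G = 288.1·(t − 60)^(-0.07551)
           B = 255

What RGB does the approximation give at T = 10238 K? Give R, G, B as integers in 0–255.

R=200, G=217, B=255

t = 10238/100 = 102.38; the t > 66 branch applies.
R = 329.7·(102.38 − 60)^(-0.1332) = 329.7·42.38^(-0.1332) = 329.7·0.60710 = 200.162.
G = 288.1·(102.38 − 60)^(-0.07551) = 288.1·42.38^(-0.07551) = 288.1·0.75359 = 217.108.
B = 255 by definition for t > 66.
Rounded: (200, 217, 255).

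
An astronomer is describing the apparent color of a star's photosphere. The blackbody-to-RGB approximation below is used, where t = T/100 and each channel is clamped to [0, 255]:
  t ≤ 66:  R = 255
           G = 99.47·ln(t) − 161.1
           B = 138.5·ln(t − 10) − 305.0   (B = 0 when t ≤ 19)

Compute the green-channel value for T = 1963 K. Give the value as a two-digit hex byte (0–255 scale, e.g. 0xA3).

t = 1963/100 = 19.63; the t ≤ 66 branch applies.
G = 99.47·ln 19.63 − 161.1 = 99.47·2.9771 − 161.1 = 135.028.
Rounded: 135; in hex, 0x87.

0x87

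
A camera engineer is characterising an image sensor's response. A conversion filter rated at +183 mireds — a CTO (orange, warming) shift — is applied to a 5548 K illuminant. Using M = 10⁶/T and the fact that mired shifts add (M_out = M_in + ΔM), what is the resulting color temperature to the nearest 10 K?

2750 K

M_in = 10⁶/5548 = 180.25 mireds.
M_out = 180.25 + (+183) = 363.25 mireds.
T_out = 10⁶/363.25 = 2753.0 K → 2750 K.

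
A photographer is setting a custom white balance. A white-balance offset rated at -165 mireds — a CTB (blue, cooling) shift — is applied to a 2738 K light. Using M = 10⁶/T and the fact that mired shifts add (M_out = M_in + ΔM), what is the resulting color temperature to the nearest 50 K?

5000 K

M_in = 10⁶/2738 = 365.23 mireds.
M_out = 365.23 + (-165) = 200.23 mireds.
T_out = 10⁶/200.23 = 4994.3 K → 5000 K.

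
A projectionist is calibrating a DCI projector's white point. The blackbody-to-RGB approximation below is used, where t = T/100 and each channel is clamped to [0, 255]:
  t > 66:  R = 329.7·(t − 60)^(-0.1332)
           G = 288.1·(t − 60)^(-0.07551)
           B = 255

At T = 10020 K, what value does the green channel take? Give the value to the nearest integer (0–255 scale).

t = 10020/100 = 100.2; the t > 66 branch applies.
G = 288.1·(100.2 − 60)^(-0.07551) = 288.1·40.2^(-0.07551) = 288.1·0.75660 = 217.976.
Rounded: 218.

218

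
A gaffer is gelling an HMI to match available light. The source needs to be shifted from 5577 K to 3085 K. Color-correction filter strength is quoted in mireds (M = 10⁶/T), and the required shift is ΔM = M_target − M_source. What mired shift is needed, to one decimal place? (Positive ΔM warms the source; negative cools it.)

+144.8 mireds

M_source = 10⁶/5577 = 179.308; M_target = 10⁶/3085 = 324.149.
ΔM = 324.149 − 179.308 = 144.841 → +144.8 mireds, a warming shift.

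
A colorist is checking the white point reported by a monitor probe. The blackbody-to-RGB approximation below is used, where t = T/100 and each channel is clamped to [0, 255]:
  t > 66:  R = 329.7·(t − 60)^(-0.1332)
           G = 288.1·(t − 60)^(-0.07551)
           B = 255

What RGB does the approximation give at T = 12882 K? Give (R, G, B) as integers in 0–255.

t = 12882/100 = 128.82; the t > 66 branch applies.
R = 329.7·(128.82 − 60)^(-0.1332) = 329.7·68.82^(-0.1332) = 329.7·0.56914 = 187.644.
G = 288.1·(128.82 − 60)^(-0.07551) = 288.1·68.82^(-0.07551) = 288.1·0.72650 = 209.304.
B = 255 by definition for t > 66.
Rounded: (188, 209, 255).

(188, 209, 255)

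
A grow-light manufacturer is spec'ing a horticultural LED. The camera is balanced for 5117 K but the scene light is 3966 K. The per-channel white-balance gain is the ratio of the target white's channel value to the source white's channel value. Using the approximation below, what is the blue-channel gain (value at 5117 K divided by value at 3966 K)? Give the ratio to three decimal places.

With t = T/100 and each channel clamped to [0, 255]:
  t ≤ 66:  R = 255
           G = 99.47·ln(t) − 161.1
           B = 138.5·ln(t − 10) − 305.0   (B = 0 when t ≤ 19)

1.276

At 3966 K (t = 39.66):
  B = 138.5·ln(39.66 − 10) − 305.0 = 138.5·ln 29.66 − 305.0 = 138.5·3.3898 − 305.0 = 164.487.
At 5117 K (t = 51.17):
  B = 138.5·ln(51.17 − 10) − 305.0 = 138.5·ln 41.17 − 305.0 = 138.5·3.7177 − 305.0 = 209.903.
Gain = 209.903 / 164.487 = 1.2761 → 1.276.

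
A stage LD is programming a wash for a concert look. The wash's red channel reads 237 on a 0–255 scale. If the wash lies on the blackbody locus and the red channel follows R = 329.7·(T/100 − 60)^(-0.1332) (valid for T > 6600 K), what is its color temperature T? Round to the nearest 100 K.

7200 K

(t − 60)^(-0.1332) = 237/329.7 = 0.71884.
t − 60 = 0.71884^(1/-0.1332) = 0.71884^(-7.508) = 11.922, so t = 71.922.
T = 100·t = 7192 K → 7200 K to the nearest 100 K.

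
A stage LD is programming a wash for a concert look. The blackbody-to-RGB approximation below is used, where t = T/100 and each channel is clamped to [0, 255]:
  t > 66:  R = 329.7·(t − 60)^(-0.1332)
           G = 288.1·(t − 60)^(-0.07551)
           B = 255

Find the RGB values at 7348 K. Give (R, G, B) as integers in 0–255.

t = 7348/100 = 73.48; the t > 66 branch applies.
R = 329.7·(73.48 − 60)^(-0.1332) = 329.7·13.48^(-0.1332) = 329.7·0.70717 = 233.155.
G = 288.1·(73.48 − 60)^(-0.07551) = 288.1·13.48^(-0.07551) = 288.1·0.82167 = 236.723.
B = 255 by definition for t > 66.
Rounded: (233, 237, 255).

(233, 237, 255)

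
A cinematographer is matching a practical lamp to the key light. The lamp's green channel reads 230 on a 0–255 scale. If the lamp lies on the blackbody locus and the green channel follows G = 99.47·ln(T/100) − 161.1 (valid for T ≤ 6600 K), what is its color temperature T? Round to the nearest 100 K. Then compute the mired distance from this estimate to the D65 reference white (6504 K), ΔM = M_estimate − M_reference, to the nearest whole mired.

+42 mireds

ln t = (230 + 161.1) / 99.47 = 3.9318.
t = e^3.9318 = 51.001.
T = 100·t = 5100 K → 5100 K to the nearest 100 K.
M_estimate = 10⁶/5100 = 196.08; M_reference = 10⁶/6504 = 153.75.
ΔM = 196.08 − 153.75 = 42.33 → +42 mireds.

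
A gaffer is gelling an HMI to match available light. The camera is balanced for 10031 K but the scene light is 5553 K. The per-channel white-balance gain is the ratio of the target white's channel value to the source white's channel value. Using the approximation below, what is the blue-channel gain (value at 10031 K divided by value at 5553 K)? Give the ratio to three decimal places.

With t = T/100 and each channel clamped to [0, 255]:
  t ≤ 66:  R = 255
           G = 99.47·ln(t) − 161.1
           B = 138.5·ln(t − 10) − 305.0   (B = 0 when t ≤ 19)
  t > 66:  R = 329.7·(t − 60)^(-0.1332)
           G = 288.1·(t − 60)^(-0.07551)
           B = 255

1.139

At 5553 K (t = 55.53):
  B = 138.5·ln(55.53 − 10) − 305.0 = 138.5·ln 45.53 − 305.0 = 138.5·3.8184 − 305.0 = 223.844.
At 10031 K (t = 100.31):
  B = 255 by definition for t > 66.
Gain = 255.000 / 223.844 = 1.1392 → 1.139.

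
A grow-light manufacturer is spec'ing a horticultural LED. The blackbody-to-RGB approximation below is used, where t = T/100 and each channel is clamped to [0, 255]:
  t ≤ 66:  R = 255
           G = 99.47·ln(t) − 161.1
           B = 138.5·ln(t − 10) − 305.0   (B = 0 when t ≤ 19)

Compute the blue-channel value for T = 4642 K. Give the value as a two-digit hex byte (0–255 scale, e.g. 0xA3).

t = 4642/100 = 46.42; the t ≤ 66 branch applies.
B = 138.5·ln(46.42 − 10) − 305.0 = 138.5·ln 36.42 − 305.0 = 138.5·3.5951 − 305.0 = 192.924.
Rounded: 193; in hex, 0xC1.

0xC1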